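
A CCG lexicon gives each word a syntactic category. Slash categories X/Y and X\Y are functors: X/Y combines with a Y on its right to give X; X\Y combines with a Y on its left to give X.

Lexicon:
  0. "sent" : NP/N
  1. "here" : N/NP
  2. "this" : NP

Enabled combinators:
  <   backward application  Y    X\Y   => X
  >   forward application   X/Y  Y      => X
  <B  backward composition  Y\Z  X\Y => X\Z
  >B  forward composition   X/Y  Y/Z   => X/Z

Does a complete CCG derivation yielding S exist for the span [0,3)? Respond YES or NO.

NO

NP/N N/NP NP
CKY chart[0,3] = {NP}; S ∉ chart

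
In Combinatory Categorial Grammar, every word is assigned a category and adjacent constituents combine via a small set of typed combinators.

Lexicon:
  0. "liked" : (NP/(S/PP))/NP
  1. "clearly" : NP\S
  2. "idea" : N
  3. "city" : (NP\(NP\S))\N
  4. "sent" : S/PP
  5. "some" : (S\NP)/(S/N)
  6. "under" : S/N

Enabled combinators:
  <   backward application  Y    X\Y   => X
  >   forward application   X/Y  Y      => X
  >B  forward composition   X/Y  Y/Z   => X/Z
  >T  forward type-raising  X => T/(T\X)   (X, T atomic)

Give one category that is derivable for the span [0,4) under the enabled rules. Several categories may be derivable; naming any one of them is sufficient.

NP/(S/PP)

[0,7] S   <
  [0,5] NP   >
    [0,4] NP/(S/PP)   >
      [0,1] "liked" : (NP/(S/PP))/NP
      [1,4] NP   <
        [1,2] "clearly" : NP\S
        [2,4] NP\(NP\S)   <
          [2,3] "idea" : N
          [3,4] "city" : (NP\(NP\S))\N
    [4,5] "sent" : S/PP
  [5,7] S\NP   >
    [5,6] "some" : (S\NP)/(S/N)
    [6,7] "under" : S/N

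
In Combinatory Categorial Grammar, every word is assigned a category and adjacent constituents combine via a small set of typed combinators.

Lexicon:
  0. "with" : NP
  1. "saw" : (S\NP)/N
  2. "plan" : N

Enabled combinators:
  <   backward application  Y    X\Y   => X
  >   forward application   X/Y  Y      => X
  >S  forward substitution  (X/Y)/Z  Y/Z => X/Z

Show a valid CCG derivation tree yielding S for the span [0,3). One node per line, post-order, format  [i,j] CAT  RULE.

[0,1] NP  lex  "with"
[1,2] (S\NP)/N  lex  "saw"
[2,3] N  lex  "plan"
[1,3] S\NP  >  k=2
[0,3] S  <  k=1

[0,3] S   <
  [0,1] "with" : NP
  [1,3] S\NP   >
    [1,2] "saw" : (S\NP)/N
    [2,3] "plan" : N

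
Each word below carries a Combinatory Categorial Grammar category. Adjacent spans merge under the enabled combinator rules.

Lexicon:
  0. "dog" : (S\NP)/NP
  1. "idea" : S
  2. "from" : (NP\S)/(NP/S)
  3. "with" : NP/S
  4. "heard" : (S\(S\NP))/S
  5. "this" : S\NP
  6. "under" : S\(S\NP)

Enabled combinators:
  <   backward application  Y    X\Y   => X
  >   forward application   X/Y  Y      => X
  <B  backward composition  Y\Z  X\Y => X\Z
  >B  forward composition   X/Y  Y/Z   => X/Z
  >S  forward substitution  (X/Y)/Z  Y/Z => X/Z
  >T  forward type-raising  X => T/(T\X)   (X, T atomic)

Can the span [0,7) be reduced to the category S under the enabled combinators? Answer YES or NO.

[0,7] S   <
  [0,4] S\NP   >
    [0,1] "dog" : (S\NP)/NP
    [1,4] NP   <
      [1,2] "idea" : S
      [2,4] NP\S   >
        [2,3] "from" : (NP\S)/(NP/S)
        [3,4] "with" : NP/S
  [4,7] S\(S\NP)   >
    [4,5] "heard" : (S\(S\NP))/S
    [5,7] S   <
      [5,6] "this" : S\NP
      [6,7] "under" : S\(S\NP)

YES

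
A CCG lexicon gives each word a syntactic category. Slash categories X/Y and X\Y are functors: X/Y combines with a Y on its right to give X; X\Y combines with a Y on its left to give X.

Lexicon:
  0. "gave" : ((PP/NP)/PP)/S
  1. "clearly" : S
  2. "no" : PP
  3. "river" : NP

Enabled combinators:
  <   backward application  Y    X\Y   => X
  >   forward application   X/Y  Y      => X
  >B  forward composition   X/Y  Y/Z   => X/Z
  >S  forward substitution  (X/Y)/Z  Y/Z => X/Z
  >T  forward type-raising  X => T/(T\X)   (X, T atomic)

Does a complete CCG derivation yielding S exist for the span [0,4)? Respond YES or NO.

((PP/NP)/PP)/S S PP NP
CKY chart[0,4] = {N/(N\PP), NP/(NP\PP), PP, PP/(NP\NP), PP/(PP\PP), S/(S\PP)}; S ∉ chart

NO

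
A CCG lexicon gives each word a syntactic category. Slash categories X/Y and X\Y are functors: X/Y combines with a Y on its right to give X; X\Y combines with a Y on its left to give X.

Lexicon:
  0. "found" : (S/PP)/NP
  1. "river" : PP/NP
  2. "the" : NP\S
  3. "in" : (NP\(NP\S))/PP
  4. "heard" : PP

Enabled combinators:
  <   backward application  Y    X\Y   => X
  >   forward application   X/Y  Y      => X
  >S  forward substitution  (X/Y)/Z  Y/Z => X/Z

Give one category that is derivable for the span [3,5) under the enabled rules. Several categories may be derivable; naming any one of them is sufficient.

NP\(NP\S)

[0,5] S   >
  [0,2] S/NP   >S
    [0,1] "found" : (S/PP)/NP
    [1,2] "river" : PP/NP
  [2,5] NP   <
    [2,3] "the" : NP\S
    [3,5] NP\(NP\S)   >
      [3,4] "in" : (NP\(NP\S))/PP
      [4,5] "heard" : PP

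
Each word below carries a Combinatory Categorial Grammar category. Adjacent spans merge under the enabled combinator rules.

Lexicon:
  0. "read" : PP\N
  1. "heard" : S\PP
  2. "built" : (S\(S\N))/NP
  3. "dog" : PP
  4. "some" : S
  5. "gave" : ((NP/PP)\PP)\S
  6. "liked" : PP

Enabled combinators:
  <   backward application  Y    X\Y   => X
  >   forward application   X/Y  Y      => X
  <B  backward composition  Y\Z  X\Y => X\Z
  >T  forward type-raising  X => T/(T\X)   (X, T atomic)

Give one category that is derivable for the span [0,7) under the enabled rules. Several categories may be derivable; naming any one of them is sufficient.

S

[0,7] S   <
  [0,2] S\N   <B
    [0,1] "read" : PP\N
    [1,2] "heard" : S\PP
  [2,7] S\(S\N)   >
    [2,3] "built" : (S\(S\N))/NP
    [3,7] NP   >
      [3,6] NP/PP   <
        [3,4] "dog" : PP
        [4,6] (NP/PP)\PP   <
          [4,5] "some" : S
          [5,6] "gave" : ((NP/PP)\PP)\S
      [6,7] "liked" : PP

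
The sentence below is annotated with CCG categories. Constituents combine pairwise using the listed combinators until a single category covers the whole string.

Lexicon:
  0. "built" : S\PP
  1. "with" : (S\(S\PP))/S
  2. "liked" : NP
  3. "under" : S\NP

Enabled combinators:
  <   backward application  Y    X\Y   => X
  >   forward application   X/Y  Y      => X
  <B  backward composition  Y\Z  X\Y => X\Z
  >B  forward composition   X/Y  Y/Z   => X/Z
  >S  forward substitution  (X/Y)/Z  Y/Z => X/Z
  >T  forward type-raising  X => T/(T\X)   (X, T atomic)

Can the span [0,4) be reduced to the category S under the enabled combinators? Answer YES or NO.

YES

[0,4] S   <
  [0,1] "built" : S\PP
  [1,4] S\(S\PP)   >
    [1,2] "with" : (S\(S\PP))/S
    [2,4] S   >
      [2,3] S/(S\NP)   >T
        [2,3] "liked" : NP
      [3,4] "under" : S\NP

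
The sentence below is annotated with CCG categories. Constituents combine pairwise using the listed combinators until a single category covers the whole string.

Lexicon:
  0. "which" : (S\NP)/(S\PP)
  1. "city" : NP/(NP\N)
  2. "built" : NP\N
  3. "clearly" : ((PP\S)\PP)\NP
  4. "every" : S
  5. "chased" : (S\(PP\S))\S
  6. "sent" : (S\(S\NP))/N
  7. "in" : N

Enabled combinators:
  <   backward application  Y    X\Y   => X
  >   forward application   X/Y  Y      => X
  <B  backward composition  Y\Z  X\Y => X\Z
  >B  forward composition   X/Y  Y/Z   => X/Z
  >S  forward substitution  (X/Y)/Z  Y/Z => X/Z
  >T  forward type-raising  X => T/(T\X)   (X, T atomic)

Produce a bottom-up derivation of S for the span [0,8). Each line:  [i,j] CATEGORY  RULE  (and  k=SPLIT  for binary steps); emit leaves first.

[0,8] S   <
  [0,6] S\NP   >
    [0,1] "which" : (S\NP)/(S\PP)
    [1,6] S\PP   <B
      [1,4] (PP\S)\PP   <
        [1,3] NP   >
          [1,2] "city" : NP/(NP\N)
          [2,3] "built" : NP\N
        [3,4] "clearly" : ((PP\S)\PP)\NP
      [4,6] S\(PP\S)   <
        [4,5] "every" : S
        [5,6] "chased" : (S\(PP\S))\S
  [6,8] S\(S\NP)   >
    [6,7] "sent" : (S\(S\NP))/N
    [7,8] "in" : N

[0,1] (S\NP)/(S\PP)  lex  "which"
[1,2] NP/(NP\N)  lex  "city"
[2,3] NP\N  lex  "built"
[1,3] NP  >  k=2
[3,4] ((PP\S)\PP)\NP  lex  "clearly"
[1,4] (PP\S)\PP  <  k=3
[4,5] S  lex  "every"
[5,6] (S\(PP\S))\S  lex  "chased"
[4,6] S\(PP\S)  <  k=5
[1,6] S\PP  <B  k=4
[0,6] S\NP  >  k=1
[6,7] (S\(S\NP))/N  lex  "sent"
[7,8] N  lex  "in"
[6,8] S\(S\NP)  >  k=7
[0,8] S  <  k=6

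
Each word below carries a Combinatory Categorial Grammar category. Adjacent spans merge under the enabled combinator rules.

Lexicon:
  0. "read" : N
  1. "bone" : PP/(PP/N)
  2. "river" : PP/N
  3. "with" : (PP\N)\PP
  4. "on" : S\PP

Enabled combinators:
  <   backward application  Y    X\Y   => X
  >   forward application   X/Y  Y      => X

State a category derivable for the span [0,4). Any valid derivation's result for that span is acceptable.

PP

[0,5] S   <
  [0,4] PP   <
    [0,1] "read" : N
    [1,4] PP\N   <
      [1,3] PP   >
        [1,2] "bone" : PP/(PP/N)
        [2,3] "river" : PP/N
      [3,4] "with" : (PP\N)\PP
  [4,5] "on" : S\PP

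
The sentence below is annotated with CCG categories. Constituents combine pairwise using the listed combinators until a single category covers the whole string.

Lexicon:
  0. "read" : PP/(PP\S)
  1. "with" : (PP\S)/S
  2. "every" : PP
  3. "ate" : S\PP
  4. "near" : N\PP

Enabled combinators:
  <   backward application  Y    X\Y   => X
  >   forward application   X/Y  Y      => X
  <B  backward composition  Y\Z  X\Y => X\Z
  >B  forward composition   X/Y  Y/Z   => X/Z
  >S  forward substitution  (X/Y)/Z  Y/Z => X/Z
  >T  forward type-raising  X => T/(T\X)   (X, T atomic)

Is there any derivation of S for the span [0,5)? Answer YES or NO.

NO

PP/(PP\S) (PP\S)/S PP S\PP N\PP
CKY chart[0,5] = {N, N/(N\N), NP/(NP\N), PP/(PP\N), S/(S\N)}; S ∉ chart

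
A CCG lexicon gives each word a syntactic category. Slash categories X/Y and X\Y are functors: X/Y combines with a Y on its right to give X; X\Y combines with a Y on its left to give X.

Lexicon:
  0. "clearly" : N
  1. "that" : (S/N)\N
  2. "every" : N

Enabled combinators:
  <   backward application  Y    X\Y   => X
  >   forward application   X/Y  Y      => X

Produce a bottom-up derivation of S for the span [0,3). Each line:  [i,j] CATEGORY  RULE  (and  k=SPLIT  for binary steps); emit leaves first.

[0,1] N  lex  "clearly"
[1,2] (S/N)\N  lex  "that"
[0,2] S/N  <  k=1
[2,3] N  lex  "every"
[0,3] S  >  k=2

[0,3] S   >
  [0,2] S/N   <
    [0,1] "clearly" : N
    [1,2] "that" : (S/N)\N
  [2,3] "every" : N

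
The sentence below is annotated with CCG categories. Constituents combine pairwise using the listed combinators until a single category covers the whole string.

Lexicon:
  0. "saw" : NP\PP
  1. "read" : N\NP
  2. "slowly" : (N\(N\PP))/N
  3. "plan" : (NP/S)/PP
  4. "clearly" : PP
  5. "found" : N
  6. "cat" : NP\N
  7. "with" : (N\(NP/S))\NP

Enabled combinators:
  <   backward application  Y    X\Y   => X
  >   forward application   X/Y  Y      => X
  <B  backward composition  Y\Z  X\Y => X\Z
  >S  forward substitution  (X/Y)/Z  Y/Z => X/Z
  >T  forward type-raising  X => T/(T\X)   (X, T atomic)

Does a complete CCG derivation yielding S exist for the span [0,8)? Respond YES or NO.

NP\PP N\NP (N\(N\PP))/N (NP/S)/PP PP N NP\N (N\(NP/S))\NP
CKY chart[0,8] = {N, N/(N\N), NP/(NP\N), PP/(PP\N), S/(S\N)}; S ∉ chart

NO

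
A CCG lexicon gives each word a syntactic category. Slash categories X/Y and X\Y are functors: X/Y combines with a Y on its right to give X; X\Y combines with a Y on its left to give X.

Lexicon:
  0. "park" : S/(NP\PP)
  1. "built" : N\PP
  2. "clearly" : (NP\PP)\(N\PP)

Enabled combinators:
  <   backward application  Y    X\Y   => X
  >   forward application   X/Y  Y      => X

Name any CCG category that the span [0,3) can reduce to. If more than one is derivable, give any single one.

[0,3] S   >
  [0,1] "park" : S/(NP\PP)
  [1,3] NP\PP   <
    [1,2] "built" : N\PP
    [2,3] "clearly" : (NP\PP)\(N\PP)

S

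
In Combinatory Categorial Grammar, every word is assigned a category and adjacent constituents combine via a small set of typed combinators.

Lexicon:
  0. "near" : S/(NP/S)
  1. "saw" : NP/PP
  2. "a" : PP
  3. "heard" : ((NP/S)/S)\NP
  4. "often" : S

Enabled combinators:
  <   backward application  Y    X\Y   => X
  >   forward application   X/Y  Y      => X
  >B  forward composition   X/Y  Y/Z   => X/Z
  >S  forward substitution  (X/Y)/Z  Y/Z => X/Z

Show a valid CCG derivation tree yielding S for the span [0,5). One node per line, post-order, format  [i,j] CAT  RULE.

[0,1] S/(NP/S)  lex  "near"
[1,2] NP/PP  lex  "saw"
[2,3] PP  lex  "a"
[1,3] NP  >  k=2
[3,4] ((NP/S)/S)\NP  lex  "heard"
[1,4] (NP/S)/S  <  k=3
[4,5] S  lex  "often"
[1,5] NP/S  >  k=4
[0,5] S  >  k=1

[0,5] S   >
  [0,1] "near" : S/(NP/S)
  [1,5] NP/S   >
    [1,4] (NP/S)/S   <
      [1,3] NP   >
        [1,2] "saw" : NP/PP
        [2,3] "a" : PP
      [3,4] "heard" : ((NP/S)/S)\NP
    [4,5] "often" : S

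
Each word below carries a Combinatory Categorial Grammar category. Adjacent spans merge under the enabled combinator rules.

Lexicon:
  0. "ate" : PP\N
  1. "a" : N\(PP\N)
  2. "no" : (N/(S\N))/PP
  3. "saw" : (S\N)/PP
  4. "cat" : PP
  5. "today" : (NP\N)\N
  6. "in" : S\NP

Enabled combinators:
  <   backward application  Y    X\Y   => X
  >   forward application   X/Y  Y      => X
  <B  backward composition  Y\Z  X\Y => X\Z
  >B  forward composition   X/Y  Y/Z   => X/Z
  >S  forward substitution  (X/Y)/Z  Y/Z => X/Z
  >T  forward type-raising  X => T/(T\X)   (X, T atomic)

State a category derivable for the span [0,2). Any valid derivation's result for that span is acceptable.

[0,7] S   <
  [0,2] N   <
    [0,1] "ate" : PP\N
    [1,2] "a" : N\(PP\N)
  [2,7] S\N   <B
    [2,6] NP\N   <
      [2,5] N   >
        [2,4] N/PP   >S
          [2,3] "no" : (N/(S\N))/PP
          [3,4] "saw" : (S\N)/PP
        [4,5] "cat" : PP
      [5,6] "today" : (NP\N)\N
    [6,7] "in" : S\NP

N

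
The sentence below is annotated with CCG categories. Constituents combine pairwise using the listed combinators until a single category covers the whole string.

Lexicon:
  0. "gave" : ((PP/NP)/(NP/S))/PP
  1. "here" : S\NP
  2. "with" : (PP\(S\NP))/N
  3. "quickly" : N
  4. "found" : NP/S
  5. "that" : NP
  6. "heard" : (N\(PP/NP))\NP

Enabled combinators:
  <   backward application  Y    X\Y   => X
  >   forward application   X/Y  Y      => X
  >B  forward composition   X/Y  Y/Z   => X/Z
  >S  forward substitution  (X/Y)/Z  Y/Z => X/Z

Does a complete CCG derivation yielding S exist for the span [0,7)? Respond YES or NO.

NO

((PP/NP)/(NP/S))/PP S\NP (PP\(S\NP))/N N NP/S NP (N\(PP/NP))\NP
CKY chart[0,7] = {N}; S ∉ chart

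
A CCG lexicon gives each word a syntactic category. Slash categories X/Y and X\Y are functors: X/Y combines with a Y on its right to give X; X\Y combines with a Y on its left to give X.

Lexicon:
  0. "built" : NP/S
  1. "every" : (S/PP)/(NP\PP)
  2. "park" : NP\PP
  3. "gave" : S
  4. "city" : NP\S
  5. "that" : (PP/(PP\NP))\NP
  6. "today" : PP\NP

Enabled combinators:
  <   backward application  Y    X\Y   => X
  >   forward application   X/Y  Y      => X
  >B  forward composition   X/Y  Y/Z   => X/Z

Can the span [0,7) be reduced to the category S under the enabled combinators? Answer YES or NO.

NP/S (S/PP)/(NP\PP) NP\PP S NP\S (PP/(PP\NP))\NP PP\NP
CKY chart[0,7] = {NP}; S ∉ chart

NO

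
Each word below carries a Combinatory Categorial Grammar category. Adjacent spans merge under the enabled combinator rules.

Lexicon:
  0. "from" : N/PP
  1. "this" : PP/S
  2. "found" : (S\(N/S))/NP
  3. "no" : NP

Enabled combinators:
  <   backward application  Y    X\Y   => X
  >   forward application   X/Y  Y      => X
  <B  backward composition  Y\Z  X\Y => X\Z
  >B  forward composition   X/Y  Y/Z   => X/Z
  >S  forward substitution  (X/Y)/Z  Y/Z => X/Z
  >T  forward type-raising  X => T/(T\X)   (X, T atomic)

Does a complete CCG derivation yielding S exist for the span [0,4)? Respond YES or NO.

YES

[0,4] S   <
  [0,2] N/S   >B
    [0,1] "from" : N/PP
    [1,2] "this" : PP/S
  [2,4] S\(N/S)   >
    [2,3] "found" : (S\(N/S))/NP
    [3,4] "no" : NP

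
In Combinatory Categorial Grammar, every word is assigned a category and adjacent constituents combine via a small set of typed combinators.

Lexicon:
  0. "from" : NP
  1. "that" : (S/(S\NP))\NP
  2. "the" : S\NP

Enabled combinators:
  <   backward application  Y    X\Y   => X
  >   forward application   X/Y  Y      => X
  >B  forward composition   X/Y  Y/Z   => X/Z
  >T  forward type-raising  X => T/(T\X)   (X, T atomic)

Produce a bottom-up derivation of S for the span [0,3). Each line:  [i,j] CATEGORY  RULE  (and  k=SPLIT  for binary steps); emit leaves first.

[0,3] S   >
  [0,2] S/(S\NP)   <
    [0,1] "from" : NP
    [1,2] "that" : (S/(S\NP))\NP
  [2,3] "the" : S\NP

[0,1] NP  lex  "from"
[1,2] (S/(S\NP))\NP  lex  "that"
[0,2] S/(S\NP)  <  k=1
[2,3] S\NP  lex  "the"
[0,3] S  >  k=2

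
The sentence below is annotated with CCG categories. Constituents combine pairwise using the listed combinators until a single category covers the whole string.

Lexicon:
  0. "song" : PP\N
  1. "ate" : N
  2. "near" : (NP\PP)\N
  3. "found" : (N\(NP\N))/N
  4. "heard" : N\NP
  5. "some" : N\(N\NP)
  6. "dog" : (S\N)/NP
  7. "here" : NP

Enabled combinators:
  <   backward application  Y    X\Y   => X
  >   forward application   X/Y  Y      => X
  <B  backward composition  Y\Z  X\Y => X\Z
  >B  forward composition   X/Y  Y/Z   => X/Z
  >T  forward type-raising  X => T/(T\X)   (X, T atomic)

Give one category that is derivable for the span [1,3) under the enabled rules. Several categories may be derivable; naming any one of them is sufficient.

[0,8] S   <
  [0,6] N   <
    [0,3] NP\N   <B
      [0,1] "song" : PP\N
      [1,3] NP\PP   <
        [1,2] "ate" : N
        [2,3] "near" : (NP\PP)\N
    [3,6] N\(NP\N)   >
      [3,4] "found" : (N\(NP\N))/N
      [4,6] N   <
        [4,5] "heard" : N\NP
        [5,6] "some" : N\(N\NP)
  [6,8] S\N   >
    [6,7] "dog" : (S\N)/NP
    [7,8] "here" : NP

NP\PP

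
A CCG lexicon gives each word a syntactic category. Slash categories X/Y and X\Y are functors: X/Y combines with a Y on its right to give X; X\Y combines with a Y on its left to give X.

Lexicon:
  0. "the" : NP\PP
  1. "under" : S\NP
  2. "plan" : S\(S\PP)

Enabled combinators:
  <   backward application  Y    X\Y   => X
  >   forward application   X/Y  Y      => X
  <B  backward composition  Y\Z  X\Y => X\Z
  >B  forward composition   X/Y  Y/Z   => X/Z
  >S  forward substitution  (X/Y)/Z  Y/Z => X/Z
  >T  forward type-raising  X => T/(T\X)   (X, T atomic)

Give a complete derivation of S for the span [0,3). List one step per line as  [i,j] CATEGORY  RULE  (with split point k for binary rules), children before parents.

[0,3] S   <
  [0,2] S\PP   <B
    [0,1] "the" : NP\PP
    [1,2] "under" : S\NP
  [2,3] "plan" : S\(S\PP)

[0,1] NP\PP  lex  "the"
[1,2] S\NP  lex  "under"
[0,2] S\PP  <B  k=1
[2,3] S\(S\PP)  lex  "plan"
[0,3] S  <  k=2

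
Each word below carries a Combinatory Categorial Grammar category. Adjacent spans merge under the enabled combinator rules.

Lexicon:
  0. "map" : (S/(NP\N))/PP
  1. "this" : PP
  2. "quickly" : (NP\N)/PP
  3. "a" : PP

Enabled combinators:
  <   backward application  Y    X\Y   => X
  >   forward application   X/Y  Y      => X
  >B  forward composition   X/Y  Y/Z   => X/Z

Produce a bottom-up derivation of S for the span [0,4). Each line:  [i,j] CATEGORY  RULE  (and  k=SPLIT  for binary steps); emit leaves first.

[0,1] (S/(NP\N))/PP  lex  "map"
[1,2] PP  lex  "this"
[0,2] S/(NP\N)  >  k=1
[2,3] (NP\N)/PP  lex  "quickly"
[3,4] PP  lex  "a"
[2,4] NP\N  >  k=3
[0,4] S  >  k=2

[0,4] S   >
  [0,2] S/(NP\N)   >
    [0,1] "map" : (S/(NP\N))/PP
    [1,2] "this" : PP
  [2,4] NP\N   >
    [2,3] "quickly" : (NP\N)/PP
    [3,4] "a" : PP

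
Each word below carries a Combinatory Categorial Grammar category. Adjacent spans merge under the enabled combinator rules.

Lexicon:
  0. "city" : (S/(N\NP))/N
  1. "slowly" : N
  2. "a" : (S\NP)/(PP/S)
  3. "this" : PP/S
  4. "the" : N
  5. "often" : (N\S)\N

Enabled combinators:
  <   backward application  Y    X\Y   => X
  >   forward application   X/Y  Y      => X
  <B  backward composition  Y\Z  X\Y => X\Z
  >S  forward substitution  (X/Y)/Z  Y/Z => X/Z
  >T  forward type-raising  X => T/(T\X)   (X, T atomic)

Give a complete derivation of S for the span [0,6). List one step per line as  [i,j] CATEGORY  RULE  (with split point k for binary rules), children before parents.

[0,6] S   >
  [0,2] S/(N\NP)   >
    [0,1] "city" : (S/(N\NP))/N
    [1,2] "slowly" : N
  [2,6] N\NP   <B
    [2,4] S\NP   >
      [2,3] "a" : (S\NP)/(PP/S)
      [3,4] "this" : PP/S
    [4,6] N\S   <
      [4,5] "the" : N
      [5,6] "often" : (N\S)\N

[0,1] (S/(N\NP))/N  lex  "city"
[1,2] N  lex  "slowly"
[0,2] S/(N\NP)  >  k=1
[2,3] (S\NP)/(PP/S)  lex  "a"
[3,4] PP/S  lex  "this"
[2,4] S\NP  >  k=3
[4,5] N  lex  "the"
[5,6] (N\S)\N  lex  "often"
[4,6] N\S  <  k=5
[2,6] N\NP  <B  k=4
[0,6] S  >  k=2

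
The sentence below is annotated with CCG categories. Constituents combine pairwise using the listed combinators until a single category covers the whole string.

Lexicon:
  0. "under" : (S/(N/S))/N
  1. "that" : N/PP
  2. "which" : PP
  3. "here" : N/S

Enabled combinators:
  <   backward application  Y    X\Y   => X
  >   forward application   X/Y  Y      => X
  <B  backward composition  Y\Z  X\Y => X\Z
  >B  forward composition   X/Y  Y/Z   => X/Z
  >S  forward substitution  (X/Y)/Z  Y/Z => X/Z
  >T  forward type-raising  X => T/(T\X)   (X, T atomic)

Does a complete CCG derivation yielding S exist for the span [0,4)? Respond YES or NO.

YES

[0,4] S   >
  [0,3] S/(N/S)   >
    [0,1] "under" : (S/(N/S))/N
    [1,3] N   >
      [1,2] "that" : N/PP
      [2,3] "which" : PP
  [3,4] "here" : N/S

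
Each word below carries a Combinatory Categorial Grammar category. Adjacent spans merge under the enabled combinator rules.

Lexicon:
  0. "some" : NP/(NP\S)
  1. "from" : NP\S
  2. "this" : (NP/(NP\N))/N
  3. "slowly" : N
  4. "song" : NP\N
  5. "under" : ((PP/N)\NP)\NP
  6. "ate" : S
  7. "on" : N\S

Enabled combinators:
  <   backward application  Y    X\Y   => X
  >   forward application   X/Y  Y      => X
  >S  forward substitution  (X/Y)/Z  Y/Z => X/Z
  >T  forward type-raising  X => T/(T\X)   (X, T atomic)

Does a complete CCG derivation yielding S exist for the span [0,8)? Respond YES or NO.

NO

NP/(NP\S) NP\S (NP/(NP\N))/N N NP\N ((PP/N)\NP)\NP S N\S
CKY chart[0,8] = {N/(N\PP), NP/(NP\PP), PP, PP/(PP\PP), S/(S\PP)}; S ∉ chart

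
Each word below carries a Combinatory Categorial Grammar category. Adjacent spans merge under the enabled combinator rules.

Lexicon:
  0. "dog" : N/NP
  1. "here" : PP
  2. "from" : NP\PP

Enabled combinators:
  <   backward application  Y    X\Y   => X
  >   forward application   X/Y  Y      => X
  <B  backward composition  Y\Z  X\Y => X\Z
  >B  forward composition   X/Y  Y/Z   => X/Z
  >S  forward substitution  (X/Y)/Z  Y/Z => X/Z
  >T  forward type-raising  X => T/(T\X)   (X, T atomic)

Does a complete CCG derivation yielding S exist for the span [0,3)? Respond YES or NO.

NO

N/NP PP NP\PP
CKY chart[0,3] = {N, N/(NP\NP), N/(N\N), NP/(NP\N), PP/(PP\N), S/(S\N)}; S ∉ chart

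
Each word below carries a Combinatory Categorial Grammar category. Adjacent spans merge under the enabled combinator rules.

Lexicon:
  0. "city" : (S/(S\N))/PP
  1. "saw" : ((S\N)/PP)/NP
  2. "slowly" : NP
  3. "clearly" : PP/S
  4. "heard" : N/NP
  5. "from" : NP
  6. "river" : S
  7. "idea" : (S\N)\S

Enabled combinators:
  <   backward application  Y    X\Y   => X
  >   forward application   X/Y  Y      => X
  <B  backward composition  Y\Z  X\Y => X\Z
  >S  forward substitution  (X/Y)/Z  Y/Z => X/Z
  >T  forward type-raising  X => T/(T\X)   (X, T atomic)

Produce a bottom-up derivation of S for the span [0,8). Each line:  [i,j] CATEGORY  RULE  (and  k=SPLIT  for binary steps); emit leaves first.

[0,1] (S/(S\N))/PP  lex  "city"
[1,2] ((S\N)/PP)/NP  lex  "saw"
[2,3] NP  lex  "slowly"
[1,3] (S\N)/PP  >  k=2
[0,3] S/PP  >S  k=1
[3,4] PP/S  lex  "clearly"
[4,5] N/NP  lex  "heard"
[5,6] NP  lex  "from"
[4,6] N  >  k=5
[6,7] S  lex  "river"
[7,8] (S\N)\S  lex  "idea"
[6,8] S\N  <  k=7
[4,8] S  <  k=6
[3,8] PP  >  k=4
[0,8] S  >  k=3

[0,8] S   >
  [0,3] S/PP   >S
    [0,1] "city" : (S/(S\N))/PP
    [1,3] (S\N)/PP   >
      [1,2] "saw" : ((S\N)/PP)/NP
      [2,3] "slowly" : NP
  [3,8] PP   >
    [3,4] "clearly" : PP/S
    [4,8] S   <
      [4,6] N   >
        [4,5] "heard" : N/NP
        [5,6] "from" : NP
      [6,8] S\N   <
        [6,7] "river" : S
        [7,8] "idea" : (S\N)\S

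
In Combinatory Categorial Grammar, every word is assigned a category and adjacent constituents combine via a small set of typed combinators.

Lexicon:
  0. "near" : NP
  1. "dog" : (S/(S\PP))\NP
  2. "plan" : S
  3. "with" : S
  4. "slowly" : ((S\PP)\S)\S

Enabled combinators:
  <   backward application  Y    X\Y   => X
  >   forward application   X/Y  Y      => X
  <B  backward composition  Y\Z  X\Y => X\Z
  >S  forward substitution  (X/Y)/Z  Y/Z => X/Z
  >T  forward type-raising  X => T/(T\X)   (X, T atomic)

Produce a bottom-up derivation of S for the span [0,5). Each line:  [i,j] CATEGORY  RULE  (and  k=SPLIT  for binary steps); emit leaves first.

[0,1] NP  lex  "near"
[1,2] (S/(S\PP))\NP  lex  "dog"
[0,2] S/(S\PP)  <  k=1
[2,3] S  lex  "plan"
[3,4] S  lex  "with"
[4,5] ((S\PP)\S)\S  lex  "slowly"
[3,5] (S\PP)\S  <  k=4
[2,5] S\PP  <  k=3
[0,5] S  >  k=2

[0,5] S   >
  [0,2] S/(S\PP)   <
    [0,1] "near" : NP
    [1,2] "dog" : (S/(S\PP))\NP
  [2,5] S\PP   <
    [2,3] "plan" : S
    [3,5] (S\PP)\S   <
      [3,4] "with" : S
      [4,5] "slowly" : ((S\PP)\S)\S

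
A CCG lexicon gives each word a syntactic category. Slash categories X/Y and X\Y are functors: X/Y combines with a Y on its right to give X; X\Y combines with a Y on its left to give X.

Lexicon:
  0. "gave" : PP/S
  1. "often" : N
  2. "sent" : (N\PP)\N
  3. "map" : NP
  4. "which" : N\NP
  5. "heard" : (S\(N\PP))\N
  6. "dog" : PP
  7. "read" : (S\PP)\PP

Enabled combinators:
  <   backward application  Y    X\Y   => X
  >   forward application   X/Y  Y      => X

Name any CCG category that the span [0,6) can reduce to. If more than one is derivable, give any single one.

PP

[0,8] S   <
  [0,6] PP   >
    [0,1] "gave" : PP/S
    [1,6] S   <
      [1,3] N\PP   <
        [1,2] "often" : N
        [2,3] "sent" : (N\PP)\N
      [3,6] S\(N\PP)   <
        [3,5] N   <
          [3,4] "map" : NP
          [4,5] "which" : N\NP
        [5,6] "heard" : (S\(N\PP))\N
  [6,8] S\PP   <
    [6,7] "dog" : PP
    [7,8] "read" : (S\PP)\PP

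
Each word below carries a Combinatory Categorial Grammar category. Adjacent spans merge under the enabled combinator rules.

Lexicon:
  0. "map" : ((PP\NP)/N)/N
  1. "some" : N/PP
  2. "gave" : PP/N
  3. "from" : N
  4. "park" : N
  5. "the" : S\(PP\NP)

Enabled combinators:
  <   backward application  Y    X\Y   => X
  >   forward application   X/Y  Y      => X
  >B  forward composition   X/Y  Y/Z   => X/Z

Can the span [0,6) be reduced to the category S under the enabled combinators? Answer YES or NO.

YES

[0,6] S   <
  [0,5] PP\NP   >
    [0,4] (PP\NP)/N   >
      [0,1] "map" : ((PP\NP)/N)/N
      [1,4] N   >
        [1,2] "some" : N/PP
        [2,4] PP   >
          [2,3] "gave" : PP/N
          [3,4] "from" : N
    [4,5] "park" : N
  [5,6] "the" : S\(PP\NP)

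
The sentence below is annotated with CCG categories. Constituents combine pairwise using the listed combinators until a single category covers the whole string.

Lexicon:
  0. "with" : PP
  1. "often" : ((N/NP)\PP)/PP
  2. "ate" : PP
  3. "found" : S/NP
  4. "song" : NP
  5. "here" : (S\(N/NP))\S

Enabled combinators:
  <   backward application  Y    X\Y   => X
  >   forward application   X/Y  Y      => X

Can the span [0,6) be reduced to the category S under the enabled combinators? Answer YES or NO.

[0,6] S   <
  [0,3] N/NP   <
    [0,1] "with" : PP
    [1,3] (N/NP)\PP   >
      [1,2] "often" : ((N/NP)\PP)/PP
      [2,3] "ate" : PP
  [3,6] S\(N/NP)   <
    [3,5] S   >
      [3,4] "found" : S/NP
      [4,5] "song" : NP
    [5,6] "here" : (S\(N/NP))\S

YES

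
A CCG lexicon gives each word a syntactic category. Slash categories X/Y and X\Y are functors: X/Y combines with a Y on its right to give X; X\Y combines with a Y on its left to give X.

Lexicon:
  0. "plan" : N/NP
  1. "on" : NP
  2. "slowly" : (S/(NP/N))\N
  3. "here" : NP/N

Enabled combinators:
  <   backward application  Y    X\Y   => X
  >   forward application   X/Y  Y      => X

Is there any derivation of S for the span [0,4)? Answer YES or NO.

[0,4] S   >
  [0,3] S/(NP/N)   <
    [0,2] N   >
      [0,1] "plan" : N/NP
      [1,2] "on" : NP
    [2,3] "slowly" : (S/(NP/N))\N
  [3,4] "here" : NP/N

YES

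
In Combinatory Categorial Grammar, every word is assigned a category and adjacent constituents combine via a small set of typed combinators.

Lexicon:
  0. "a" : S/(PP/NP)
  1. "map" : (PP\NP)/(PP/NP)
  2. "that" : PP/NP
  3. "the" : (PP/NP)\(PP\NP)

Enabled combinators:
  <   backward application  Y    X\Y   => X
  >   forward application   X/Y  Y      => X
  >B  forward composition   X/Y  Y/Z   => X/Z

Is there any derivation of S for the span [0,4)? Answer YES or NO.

YES

[0,4] S   >
  [0,1] "a" : S/(PP/NP)
  [1,4] PP/NP   <
    [1,3] PP\NP   >
      [1,2] "map" : (PP\NP)/(PP/NP)
      [2,3] "that" : PP/NP
    [3,4] "the" : (PP/NP)\(PP\NP)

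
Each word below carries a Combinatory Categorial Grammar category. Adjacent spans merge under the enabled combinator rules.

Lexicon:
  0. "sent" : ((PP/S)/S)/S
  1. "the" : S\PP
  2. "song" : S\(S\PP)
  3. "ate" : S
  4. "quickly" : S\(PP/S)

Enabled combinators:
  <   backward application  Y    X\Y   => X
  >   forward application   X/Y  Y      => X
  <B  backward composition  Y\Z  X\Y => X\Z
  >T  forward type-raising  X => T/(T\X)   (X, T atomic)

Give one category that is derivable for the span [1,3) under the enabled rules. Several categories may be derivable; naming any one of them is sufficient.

S

[0,5] S   <
  [0,4] PP/S   >
    [0,3] (PP/S)/S   >
      [0,1] "sent" : ((PP/S)/S)/S
      [1,3] S   <
        [1,2] "the" : S\PP
        [2,3] "song" : S\(S\PP)
    [3,4] "ate" : S
  [4,5] "quickly" : S\(PP/S)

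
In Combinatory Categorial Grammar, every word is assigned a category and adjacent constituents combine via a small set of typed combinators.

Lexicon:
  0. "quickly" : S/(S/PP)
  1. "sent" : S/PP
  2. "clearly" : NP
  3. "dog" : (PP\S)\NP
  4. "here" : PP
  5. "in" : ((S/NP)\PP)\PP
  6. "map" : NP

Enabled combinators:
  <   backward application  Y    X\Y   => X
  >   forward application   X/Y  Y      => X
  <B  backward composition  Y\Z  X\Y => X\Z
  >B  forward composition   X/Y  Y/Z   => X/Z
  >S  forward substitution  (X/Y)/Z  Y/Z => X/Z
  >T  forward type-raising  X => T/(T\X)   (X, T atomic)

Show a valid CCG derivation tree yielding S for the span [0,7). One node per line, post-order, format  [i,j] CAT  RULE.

[0,1] S/(S/PP)  lex  "quickly"
[1,2] S/PP  lex  "sent"
[0,2] S  >  k=1
[2,3] NP  lex  "clearly"
[3,4] (PP\S)\NP  lex  "dog"
[2,4] PP\S  <  k=3
[0,4] PP  <  k=2
[4,5] PP  lex  "here"
[5,6] ((S/NP)\PP)\PP  lex  "in"
[4,6] (S/NP)\PP  <  k=5
[0,6] S/NP  <  k=4
[6,7] NP  lex  "map"
[0,7] S  >  k=6

[0,7] S   >
  [0,6] S/NP   <
    [0,4] PP   <
      [0,2] S   >
        [0,1] "quickly" : S/(S/PP)
        [1,2] "sent" : S/PP
      [2,4] PP\S   <
        [2,3] "clearly" : NP
        [3,4] "dog" : (PP\S)\NP
    [4,6] (S/NP)\PP   <
      [4,5] "here" : PP
      [5,6] "in" : ((S/NP)\PP)\PP
  [6,7] "map" : NP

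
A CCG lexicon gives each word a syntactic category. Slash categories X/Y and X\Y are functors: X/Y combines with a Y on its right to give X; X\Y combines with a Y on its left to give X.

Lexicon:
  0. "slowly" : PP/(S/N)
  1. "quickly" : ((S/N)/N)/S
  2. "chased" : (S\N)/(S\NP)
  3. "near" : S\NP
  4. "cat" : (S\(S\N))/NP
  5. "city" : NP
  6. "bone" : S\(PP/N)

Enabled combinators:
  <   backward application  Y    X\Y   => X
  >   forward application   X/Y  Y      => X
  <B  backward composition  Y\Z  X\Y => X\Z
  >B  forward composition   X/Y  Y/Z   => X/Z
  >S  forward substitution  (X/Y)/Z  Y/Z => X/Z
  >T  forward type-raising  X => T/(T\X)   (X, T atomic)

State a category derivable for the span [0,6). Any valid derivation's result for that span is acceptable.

[0,7] S   <
  [0,6] PP/N   >B
    [0,1] "slowly" : PP/(S/N)
    [1,6] (S/N)/N   >
      [1,2] "quickly" : ((S/N)/N)/S
      [2,6] S   <
        [2,4] S\N   >
          [2,3] "chased" : (S\N)/(S\NP)
          [3,4] "near" : S\NP
        [4,6] S\(S\N)   >
          [4,5] "cat" : (S\(S\N))/NP
          [5,6] "city" : NP
  [6,7] "bone" : S\(PP/N)

PP/N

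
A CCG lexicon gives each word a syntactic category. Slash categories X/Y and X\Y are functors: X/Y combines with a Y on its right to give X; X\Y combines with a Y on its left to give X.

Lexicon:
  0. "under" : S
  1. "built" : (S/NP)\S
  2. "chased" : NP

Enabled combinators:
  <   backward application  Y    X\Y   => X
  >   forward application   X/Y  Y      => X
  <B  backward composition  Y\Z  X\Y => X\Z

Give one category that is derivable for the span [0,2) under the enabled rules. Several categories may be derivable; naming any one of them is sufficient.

S/NP

[0,3] S   >
  [0,2] S/NP   <
    [0,1] "under" : S
    [1,2] "built" : (S/NP)\S
  [2,3] "chased" : NP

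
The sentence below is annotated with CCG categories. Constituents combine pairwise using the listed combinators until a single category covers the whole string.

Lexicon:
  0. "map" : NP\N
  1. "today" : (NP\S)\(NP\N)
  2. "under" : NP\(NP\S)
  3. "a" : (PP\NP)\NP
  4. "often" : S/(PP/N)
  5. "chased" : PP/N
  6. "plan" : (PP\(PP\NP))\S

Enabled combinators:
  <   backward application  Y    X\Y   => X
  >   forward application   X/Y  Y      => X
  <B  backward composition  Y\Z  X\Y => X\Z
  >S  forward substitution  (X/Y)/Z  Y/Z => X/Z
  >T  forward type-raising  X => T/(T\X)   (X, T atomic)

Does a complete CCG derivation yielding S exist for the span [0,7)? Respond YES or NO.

NO

NP\N (NP\S)\(NP\N) NP\(NP\S) (PP\NP)\NP S/(PP/N) PP/N (PP\(PP\NP))\S
CKY chart[0,7] = {N/(N\PP), NP/(NP\PP), PP, PP/(PP\PP), S/(S\PP)}; S ∉ chart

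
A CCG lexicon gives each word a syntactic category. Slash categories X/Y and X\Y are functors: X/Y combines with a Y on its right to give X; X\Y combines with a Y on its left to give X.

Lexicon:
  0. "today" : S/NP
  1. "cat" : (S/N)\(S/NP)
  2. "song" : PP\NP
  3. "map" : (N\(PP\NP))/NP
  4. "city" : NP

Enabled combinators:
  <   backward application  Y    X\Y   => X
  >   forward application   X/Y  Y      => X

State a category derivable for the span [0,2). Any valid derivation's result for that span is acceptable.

[0,5] S   >
  [0,2] S/N   <
    [0,1] "today" : S/NP
    [1,2] "cat" : (S/N)\(S/NP)
  [2,5] N   <
    [2,3] "song" : PP\NP
    [3,5] N\(PP\NP)   >
      [3,4] "map" : (N\(PP\NP))/NP
      [4,5] "city" : NP

S/N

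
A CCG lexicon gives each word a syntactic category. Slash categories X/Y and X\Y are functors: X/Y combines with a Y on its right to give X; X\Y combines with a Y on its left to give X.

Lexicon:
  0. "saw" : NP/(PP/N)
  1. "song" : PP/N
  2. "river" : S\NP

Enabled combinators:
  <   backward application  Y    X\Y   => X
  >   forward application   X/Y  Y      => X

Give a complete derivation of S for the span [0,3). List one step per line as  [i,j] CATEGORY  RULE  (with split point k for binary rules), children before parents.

[0,1] NP/(PP/N)  lex  "saw"
[1,2] PP/N  lex  "song"
[0,2] NP  >  k=1
[2,3] S\NP  lex  "river"
[0,3] S  <  k=2

[0,3] S   <
  [0,2] NP   >
    [0,1] "saw" : NP/(PP/N)
    [1,2] "song" : PP/N
  [2,3] "river" : S\NP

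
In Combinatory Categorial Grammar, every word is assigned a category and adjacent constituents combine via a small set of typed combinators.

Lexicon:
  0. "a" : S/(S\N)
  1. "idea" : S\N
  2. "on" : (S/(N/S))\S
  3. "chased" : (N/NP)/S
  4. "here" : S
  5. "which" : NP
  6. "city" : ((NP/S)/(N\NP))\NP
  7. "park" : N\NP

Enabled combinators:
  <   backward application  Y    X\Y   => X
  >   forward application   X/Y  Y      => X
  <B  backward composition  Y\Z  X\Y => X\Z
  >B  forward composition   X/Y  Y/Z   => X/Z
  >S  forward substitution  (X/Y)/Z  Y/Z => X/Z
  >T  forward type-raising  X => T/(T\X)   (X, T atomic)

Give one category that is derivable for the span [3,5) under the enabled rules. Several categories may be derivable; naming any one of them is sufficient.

[0,8] S   >
  [0,3] S/(N/S)   <
    [0,2] S   >
      [0,1] "a" : S/(S\N)
      [1,2] "idea" : S\N
    [2,3] "on" : (S/(N/S))\S
  [3,8] N/S   >B
    [3,5] N/NP   >
      [3,4] "chased" : (N/NP)/S
      [4,5] "here" : S
    [5,8] NP/S   >
      [5,7] (NP/S)/(N\NP)   <
        [5,6] "which" : NP
        [6,7] "city" : ((NP/S)/(N\NP))\NP
      [7,8] "park" : N\NP

N/NP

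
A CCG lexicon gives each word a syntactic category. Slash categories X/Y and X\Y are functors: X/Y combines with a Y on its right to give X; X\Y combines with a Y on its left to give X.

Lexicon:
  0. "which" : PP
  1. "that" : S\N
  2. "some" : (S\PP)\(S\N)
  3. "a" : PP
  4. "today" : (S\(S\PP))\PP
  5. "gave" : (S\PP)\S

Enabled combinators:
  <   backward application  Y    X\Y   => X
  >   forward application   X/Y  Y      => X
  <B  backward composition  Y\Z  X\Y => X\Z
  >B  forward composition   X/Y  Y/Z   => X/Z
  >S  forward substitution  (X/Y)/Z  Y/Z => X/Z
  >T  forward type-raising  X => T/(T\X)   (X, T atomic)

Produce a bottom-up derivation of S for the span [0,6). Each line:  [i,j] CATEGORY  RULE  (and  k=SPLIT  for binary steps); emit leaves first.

[0,6] S   >
  [0,1] S/(S\PP)   >T
    [0,1] "which" : PP
  [1,6] S\PP   <
    [1,5] S   <
      [1,3] S\PP   <
        [1,2] "that" : S\N
        [2,3] "some" : (S\PP)\(S\N)
      [3,5] S\(S\PP)   <
        [3,4] "a" : PP
        [4,5] "today" : (S\(S\PP))\PP
    [5,6] "gave" : (S\PP)\S

[0,1] PP  lex  "which"
[0,1] S/(S\PP)  >T
[1,2] S\N  lex  "that"
[2,3] (S\PP)\(S\N)  lex  "some"
[1,3] S\PP  <  k=2
[3,4] PP  lex  "a"
[4,5] (S\(S\PP))\PP  lex  "today"
[3,5] S\(S\PP)  <  k=4
[1,5] S  <  k=3
[5,6] (S\PP)\S  lex  "gave"
[1,6] S\PP  <  k=5
[0,6] S  >  k=1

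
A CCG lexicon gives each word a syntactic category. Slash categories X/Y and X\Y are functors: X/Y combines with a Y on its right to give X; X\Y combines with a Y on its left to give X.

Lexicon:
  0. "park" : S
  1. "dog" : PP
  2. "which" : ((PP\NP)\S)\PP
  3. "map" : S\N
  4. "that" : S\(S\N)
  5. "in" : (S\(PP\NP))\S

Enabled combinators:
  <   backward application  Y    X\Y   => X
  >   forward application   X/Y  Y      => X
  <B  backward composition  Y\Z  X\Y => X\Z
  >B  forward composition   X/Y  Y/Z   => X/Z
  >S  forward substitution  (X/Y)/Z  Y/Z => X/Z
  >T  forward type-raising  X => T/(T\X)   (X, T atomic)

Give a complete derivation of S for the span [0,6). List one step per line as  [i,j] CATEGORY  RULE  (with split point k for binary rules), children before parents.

[0,6] S   <
  [0,3] PP\NP   <
    [0,1] "park" : S
    [1,3] (PP\NP)\S   <
      [1,2] "dog" : PP
      [2,3] "which" : ((PP\NP)\S)\PP
  [3,6] S\(PP\NP)   <
    [3,5] S   <
      [3,4] "map" : S\N
      [4,5] "that" : S\(S\N)
    [5,6] "in" : (S\(PP\NP))\S

[0,1] S  lex  "park"
[1,2] PP  lex  "dog"
[2,3] ((PP\NP)\S)\PP  lex  "which"
[1,3] (PP\NP)\S  <  k=2
[0,3] PP\NP  <  k=1
[3,4] S\N  lex  "map"
[4,5] S\(S\N)  lex  "that"
[3,5] S  <  k=4
[5,6] (S\(PP\NP))\S  lex  "in"
[3,6] S\(PP\NP)  <  k=5
[0,6] S  <  k=3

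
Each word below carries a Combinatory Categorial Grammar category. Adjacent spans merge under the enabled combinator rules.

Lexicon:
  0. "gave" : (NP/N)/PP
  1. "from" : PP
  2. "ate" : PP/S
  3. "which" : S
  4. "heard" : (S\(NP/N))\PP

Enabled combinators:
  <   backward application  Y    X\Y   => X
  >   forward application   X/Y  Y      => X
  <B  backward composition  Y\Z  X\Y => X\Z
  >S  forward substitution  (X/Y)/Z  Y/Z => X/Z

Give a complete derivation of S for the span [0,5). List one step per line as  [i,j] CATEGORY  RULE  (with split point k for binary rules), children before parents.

[0,1] (NP/N)/PP  lex  "gave"
[1,2] PP  lex  "from"
[0,2] NP/N  >  k=1
[2,3] PP/S  lex  "ate"
[3,4] S  lex  "which"
[2,4] PP  >  k=3
[4,5] (S\(NP/N))\PP  lex  "heard"
[2,5] S\(NP/N)  <  k=4
[0,5] S  <  k=2

[0,5] S   <
  [0,2] NP/N   >
    [0,1] "gave" : (NP/N)/PP
    [1,2] "from" : PP
  [2,5] S\(NP/N)   <
    [2,4] PP   >
      [2,3] "ate" : PP/S
      [3,4] "which" : S
    [4,5] "heard" : (S\(NP/N))\PP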